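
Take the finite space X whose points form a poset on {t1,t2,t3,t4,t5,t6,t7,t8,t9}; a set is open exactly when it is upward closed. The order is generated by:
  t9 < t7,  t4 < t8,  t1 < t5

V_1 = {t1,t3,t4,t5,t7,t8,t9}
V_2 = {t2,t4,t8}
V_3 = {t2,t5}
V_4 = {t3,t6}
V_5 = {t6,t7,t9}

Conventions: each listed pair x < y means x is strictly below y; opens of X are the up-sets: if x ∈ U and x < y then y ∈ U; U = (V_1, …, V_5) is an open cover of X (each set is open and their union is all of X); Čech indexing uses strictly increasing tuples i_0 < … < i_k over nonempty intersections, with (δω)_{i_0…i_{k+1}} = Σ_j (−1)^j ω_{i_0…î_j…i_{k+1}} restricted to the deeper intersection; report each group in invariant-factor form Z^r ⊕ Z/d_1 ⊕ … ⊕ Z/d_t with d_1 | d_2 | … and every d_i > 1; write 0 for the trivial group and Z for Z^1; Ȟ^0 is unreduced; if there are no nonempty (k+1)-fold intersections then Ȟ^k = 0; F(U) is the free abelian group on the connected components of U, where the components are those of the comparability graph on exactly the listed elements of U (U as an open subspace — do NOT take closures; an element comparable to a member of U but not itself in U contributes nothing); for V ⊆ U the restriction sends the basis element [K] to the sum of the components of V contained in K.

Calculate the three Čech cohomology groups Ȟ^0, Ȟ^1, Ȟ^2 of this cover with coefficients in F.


Ȟ^0 = Z^6, Ȟ^1 = 0 and Ȟ^2 = 0

nerve simplices:
  V12={t4,t8} V13={t5} V14={t3} V15={t7,t9} V23={t2} V45={t6}
components per intersection:
  V1: {t1,t5} {t3} {t4,t8} {t7,t9}
  V2: {t2} {t4,t8}
  V3: {t2} {t5}
  V4: {t3} {t6}
  V5: {t6} {t7,t9}
  V12: {t4,t8}
  V13: {t5}
  V14: {t3}
  V15: {t7,t9}
  V23: {t2}
  V45: {t6}
C dims 12,6; δ0: rk 6, SNF 1^6
degree 0: 12−6−0 = 6 → Ȟ^0 ≅ Z^6
degree 1: 6−0−6 = 0 → Ȟ^1 ≅ 0
degree 2: 0−0−0 = 0 → Ȟ^2 ≅ 0


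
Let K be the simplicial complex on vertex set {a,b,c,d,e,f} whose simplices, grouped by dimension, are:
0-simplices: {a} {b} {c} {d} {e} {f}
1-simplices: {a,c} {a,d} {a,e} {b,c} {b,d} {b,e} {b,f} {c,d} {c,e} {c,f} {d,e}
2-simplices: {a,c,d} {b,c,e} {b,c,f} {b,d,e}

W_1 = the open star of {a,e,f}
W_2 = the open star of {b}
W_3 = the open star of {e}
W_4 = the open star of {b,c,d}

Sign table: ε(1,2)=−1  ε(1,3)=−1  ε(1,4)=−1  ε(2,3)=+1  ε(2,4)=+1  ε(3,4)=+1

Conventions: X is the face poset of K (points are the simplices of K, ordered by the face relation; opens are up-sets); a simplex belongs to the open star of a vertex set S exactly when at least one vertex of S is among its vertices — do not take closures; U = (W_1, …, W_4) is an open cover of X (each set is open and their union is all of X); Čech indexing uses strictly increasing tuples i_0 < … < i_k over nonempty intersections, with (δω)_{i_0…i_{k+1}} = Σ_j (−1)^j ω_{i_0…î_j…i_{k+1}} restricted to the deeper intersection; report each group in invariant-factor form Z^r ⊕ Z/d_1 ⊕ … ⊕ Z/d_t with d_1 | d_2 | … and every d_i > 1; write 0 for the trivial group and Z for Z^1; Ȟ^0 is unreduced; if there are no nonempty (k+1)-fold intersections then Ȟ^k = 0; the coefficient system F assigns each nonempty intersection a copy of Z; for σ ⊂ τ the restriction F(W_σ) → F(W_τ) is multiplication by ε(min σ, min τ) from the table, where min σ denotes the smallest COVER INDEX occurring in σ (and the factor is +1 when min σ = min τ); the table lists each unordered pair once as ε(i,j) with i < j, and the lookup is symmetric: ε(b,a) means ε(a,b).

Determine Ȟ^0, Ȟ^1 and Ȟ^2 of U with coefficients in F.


nonempty intersections:
  W1={{a},{e},{f},{a,c},{a,d},{a,e},{b,e},{b,f},{c,e},{c,f},{d,e},{a,c,d},{b,c,e},{b,c,f},{b,d,e}} W2={{b},{b,c},{b,d},{b,e},{b,f},{b,c,e},{b,c,f},{b,d,e}} W3={{e},{a,e},{b,e},{c,e},{d,e},{b,c,e},{b,d,e}} W4={{b},{c},{d},{a,c},{a,d},{b,c},{b,d},{b,e},{b,f},{c,d},{c,e},{c,f},{d,e},{a,c,d},{b,c,e},{b,c,f},{b,d,e}}
  W12={{b,e},{b,f},{b,c,e},{b,c,f},{b,d,e}} W13={{e},{a,e},{b,e},{c,e},{d,e},{b,c,e},{b,d,e}} W14={{a,c},{a,d},{b,e},{b,f},{c,e},{c,f},{d,e},{a,c,d},{b,c,e},{b,c,f},{b,d,e}} W23={{b,e},{b,c,e},{b,d,e}} W24={{b},{b,c},{b,d},{b,e},{b,f},{b,c,e},{b,c,f},{b,d,e}} W34={{b,e},{c,e},{d,e},{b,c,e},{b,d,e}}
  W123={{b,e},{b,c,e},{b,d,e}} W124={{b,e},{b,f},{b,c,e},{b,c,f},{b,d,e}} W134={{b,e},{c,e},{d,e},{b,c,e},{b,d,e}} W234={{b,e},{b,c,e},{b,d,e}}
  W1234={{b,e},{b,c,e},{b,d,e}}
C dims 4,6,4,1; δ0: rk 3, SNF 1^3; δ1: rk 3, SNF 1^3; δ2: rk 1, SNF 1^1
Ȟ^0: (4−3)−0=1 ⇒ Z
Ȟ^1: (6−3)−3=0 ⇒ 0
Ȟ^2: (4−1)−3=0 ⇒ 0

Ȟ^0(U;F) ≅ Z, Ȟ^1(U;F) ≅ 0 and Ȟ^2(U;F) ≅ 0


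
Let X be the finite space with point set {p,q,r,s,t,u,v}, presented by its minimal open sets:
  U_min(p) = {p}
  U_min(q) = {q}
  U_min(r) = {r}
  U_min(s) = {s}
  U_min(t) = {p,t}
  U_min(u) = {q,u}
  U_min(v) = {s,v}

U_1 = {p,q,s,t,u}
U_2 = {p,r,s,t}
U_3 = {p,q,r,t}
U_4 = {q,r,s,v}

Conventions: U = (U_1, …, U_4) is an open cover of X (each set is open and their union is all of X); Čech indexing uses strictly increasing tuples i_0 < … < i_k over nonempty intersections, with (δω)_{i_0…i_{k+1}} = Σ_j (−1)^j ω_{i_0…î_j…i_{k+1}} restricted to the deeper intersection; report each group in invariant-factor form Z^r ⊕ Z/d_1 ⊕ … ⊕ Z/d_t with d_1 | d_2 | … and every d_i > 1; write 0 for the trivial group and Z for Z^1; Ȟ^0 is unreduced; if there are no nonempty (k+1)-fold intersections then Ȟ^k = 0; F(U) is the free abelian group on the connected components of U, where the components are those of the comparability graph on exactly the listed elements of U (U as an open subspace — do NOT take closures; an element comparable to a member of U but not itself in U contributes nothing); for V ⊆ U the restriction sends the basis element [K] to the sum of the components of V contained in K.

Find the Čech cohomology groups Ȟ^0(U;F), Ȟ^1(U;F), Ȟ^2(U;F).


nonempty overlaps:
  U12={p,s,t} U13={p,q,t} U14={q,s} U23={p,r,t} U24={r,s} U34={q,r}
  U123={p,t} U124={s} U134={q} U234={r}
components per intersection:
  U1: {p,t} {q,u} {s}
  U2: {p,t} {r} {s}
  U3: {p,t} {q} {r}
  U4: {q} {r} {s,v}
  U12: {p,t} {s}
  U13: {p,t} {q}
  U14: {q} {s}
  U23: {p,t} {r}
  U24: {r} {s}
  U34: {q} {r}
  U123: {p,t}
  U124: {s}
  U134: {q}
  U234: {r}
C dims 12,12,4; δ0: rk 8, SNF 1^8; δ1: rk 4, SNF 1^4
degree 0: 12−8−0 = 4 → Ȟ^0 ≅ Z^4
degree 1: 12−4−8 = 0 → Ȟ^1 ≅ 0
degree 2: 4−0−4 = 0 → Ȟ^2 ≅ 0

Ȟ^0(U;F) ≅ Z^4, Ȟ^1(U;F) ≅ 0, Ȟ^2(U;F) ≅ 0


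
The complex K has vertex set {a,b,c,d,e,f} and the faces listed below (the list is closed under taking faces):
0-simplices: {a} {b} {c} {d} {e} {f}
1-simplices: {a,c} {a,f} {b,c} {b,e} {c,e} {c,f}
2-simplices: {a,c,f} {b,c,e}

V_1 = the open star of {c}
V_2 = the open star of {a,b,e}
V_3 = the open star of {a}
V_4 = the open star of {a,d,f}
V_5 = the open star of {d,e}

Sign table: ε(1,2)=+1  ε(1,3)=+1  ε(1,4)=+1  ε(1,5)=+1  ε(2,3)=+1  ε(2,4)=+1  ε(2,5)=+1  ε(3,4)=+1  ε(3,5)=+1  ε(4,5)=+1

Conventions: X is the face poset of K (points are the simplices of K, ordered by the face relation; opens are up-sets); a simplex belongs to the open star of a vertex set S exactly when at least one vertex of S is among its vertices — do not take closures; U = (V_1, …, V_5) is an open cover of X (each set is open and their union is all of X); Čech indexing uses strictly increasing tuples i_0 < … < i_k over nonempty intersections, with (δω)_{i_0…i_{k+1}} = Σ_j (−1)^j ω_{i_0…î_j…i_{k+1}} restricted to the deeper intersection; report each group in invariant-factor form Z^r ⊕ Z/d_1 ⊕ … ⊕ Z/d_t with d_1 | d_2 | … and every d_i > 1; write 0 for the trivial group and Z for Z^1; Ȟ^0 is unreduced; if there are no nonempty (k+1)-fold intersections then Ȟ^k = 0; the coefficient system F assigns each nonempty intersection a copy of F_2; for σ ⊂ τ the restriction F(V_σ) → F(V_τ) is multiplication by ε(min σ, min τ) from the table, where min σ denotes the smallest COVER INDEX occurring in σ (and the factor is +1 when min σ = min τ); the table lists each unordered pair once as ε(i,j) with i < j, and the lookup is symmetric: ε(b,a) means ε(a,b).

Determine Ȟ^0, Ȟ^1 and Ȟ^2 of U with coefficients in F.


cover nerve:
  V1={{c},{a,c},{b,c},{c,e},{c,f},{a,c,f},{b,c,e}} V2={{a},{b},{e},{a,c},{a,f},{b,c},{b,e},{c,e},{a,c,f},{b,c,e}} V3={{a},{a,c},{a,f},{a,c,f}} V4={{a},{d},{f},{a,c},{a,f},{c,f},{a,c,f}} V5={{d},{e},{b,e},{c,e},{b,c,e}}
  V12={{a,c},{b,c},{c,e},{a,c,f},{b,c,e}} V13={{a,c},{a,c,f}} V14={{a,c},{c,f},{a,c,f}} V15={{c,e},{b,c,e}} V23={{a},{a,c},{a,f},{a,c,f}} V24={{a},{a,c},{a,f},{a,c,f}} V25={{e},{b,e},{c,e},{b,c,e}} V34={{a},{a,c},{a,f},{a,c,f}} V45={{d}}
  V123={{a,c},{a,c,f}} V124={{a,c},{a,c,f}} V125={{c,e},{b,c,e}} V134={{a,c},{a,c,f}} V234={{a},{a,c},{a,f},{a,c,f}}
  V1234={{a,c},{a,c,f}}
C dims 5,9,5,1; δ0: rk_F2 4; δ1: rk_F2 4; δ2: rk_F2 1
Ȟ^0: (5−4)−0=1 ⇒ Z/2
Ȟ^1: (9−4)−4=1 ⇒ Z/2
Ȟ^2: (5−1)−4=0 ⇒ 0

Ȟ^0(U;F) ≅ Z/2, Ȟ^1(U;F) ≅ Z/2, Ȟ^2(U;F) ≅ 0


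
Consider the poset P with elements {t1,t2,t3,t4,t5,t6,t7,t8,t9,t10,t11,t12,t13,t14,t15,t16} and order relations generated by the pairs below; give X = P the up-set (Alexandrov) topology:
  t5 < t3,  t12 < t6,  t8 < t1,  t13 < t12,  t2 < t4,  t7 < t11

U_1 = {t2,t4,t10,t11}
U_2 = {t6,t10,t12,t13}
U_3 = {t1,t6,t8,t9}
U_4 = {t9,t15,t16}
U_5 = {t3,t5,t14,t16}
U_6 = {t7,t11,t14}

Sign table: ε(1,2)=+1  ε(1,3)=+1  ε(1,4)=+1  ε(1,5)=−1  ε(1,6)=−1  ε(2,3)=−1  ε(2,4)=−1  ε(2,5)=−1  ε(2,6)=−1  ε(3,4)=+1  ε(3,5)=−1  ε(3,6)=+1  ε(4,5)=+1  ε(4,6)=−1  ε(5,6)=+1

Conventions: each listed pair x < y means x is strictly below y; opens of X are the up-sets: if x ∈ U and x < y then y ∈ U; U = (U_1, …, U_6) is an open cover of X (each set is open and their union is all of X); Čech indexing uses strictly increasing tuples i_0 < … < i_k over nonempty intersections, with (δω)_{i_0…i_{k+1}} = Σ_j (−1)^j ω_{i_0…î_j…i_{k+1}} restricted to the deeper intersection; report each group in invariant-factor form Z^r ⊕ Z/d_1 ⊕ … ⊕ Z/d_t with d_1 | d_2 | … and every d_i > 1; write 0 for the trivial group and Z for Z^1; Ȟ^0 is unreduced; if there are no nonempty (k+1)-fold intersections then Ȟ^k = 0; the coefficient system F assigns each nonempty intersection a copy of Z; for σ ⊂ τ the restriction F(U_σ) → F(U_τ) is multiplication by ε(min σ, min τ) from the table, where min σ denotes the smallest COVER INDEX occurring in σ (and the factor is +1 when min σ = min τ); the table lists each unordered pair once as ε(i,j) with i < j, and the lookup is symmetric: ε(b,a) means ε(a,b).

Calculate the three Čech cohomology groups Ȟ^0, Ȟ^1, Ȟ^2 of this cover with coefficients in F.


Ȟ^0 ≅ Z,  Ȟ^1 ≅ Z,  Ȟ^2 ≅ 0

intersection data:
  U12={t10} U16={t11} U23={t6} U34={t9} U45={t16} U56={t14}
C dims 6,6; δ0: rk 5, SNF 1^5
Ȟ^0 = (6 − 5) − 0 = 1, so Ȟ^0 ≅ Z
Ȟ^1 = (6 − 0) − 5 = 1, so Ȟ^1 ≅ Z
Ȟ^2 = (0 − 0) − 0 = 0, so Ȟ^2 ≅ 0


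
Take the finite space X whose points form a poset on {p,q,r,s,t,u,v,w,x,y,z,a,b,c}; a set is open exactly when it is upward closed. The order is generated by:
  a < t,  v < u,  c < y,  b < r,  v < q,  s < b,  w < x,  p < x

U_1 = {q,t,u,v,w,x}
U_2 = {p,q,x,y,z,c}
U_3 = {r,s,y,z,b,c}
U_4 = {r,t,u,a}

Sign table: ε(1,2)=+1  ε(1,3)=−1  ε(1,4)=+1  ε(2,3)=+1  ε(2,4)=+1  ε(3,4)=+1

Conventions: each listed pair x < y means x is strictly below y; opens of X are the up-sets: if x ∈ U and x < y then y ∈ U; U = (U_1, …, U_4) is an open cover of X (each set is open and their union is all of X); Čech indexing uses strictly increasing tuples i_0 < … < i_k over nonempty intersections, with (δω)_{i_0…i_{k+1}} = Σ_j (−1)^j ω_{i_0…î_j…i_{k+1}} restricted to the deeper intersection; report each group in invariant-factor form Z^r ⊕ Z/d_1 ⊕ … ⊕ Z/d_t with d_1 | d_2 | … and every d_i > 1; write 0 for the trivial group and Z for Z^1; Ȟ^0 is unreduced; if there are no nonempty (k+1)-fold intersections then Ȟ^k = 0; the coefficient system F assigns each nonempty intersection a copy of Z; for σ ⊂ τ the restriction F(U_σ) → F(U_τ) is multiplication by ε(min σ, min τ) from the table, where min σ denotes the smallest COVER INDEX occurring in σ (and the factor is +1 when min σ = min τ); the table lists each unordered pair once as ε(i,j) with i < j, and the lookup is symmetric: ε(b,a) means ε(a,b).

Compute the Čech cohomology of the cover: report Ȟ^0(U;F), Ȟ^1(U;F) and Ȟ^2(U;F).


intersection data:
  U12={q,x} U14={t,u} U23={y,z,c} U34={r}
C dims 4,4; δ0: rk 3, SNF 1^3
Ȟ^0 = (4 − 3) − 0 = 1, so Ȟ^0 ≅ Z
Ȟ^1 = (4 − 0) − 3 = 1, so Ȟ^1 ≅ Z
Ȟ^2 = (0 − 0) − 0 = 0, so Ȟ^2 ≅ 0

Ȟ^0 ≅ Z, Ȟ^1 ≅ Z and Ȟ^2 ≅ 0


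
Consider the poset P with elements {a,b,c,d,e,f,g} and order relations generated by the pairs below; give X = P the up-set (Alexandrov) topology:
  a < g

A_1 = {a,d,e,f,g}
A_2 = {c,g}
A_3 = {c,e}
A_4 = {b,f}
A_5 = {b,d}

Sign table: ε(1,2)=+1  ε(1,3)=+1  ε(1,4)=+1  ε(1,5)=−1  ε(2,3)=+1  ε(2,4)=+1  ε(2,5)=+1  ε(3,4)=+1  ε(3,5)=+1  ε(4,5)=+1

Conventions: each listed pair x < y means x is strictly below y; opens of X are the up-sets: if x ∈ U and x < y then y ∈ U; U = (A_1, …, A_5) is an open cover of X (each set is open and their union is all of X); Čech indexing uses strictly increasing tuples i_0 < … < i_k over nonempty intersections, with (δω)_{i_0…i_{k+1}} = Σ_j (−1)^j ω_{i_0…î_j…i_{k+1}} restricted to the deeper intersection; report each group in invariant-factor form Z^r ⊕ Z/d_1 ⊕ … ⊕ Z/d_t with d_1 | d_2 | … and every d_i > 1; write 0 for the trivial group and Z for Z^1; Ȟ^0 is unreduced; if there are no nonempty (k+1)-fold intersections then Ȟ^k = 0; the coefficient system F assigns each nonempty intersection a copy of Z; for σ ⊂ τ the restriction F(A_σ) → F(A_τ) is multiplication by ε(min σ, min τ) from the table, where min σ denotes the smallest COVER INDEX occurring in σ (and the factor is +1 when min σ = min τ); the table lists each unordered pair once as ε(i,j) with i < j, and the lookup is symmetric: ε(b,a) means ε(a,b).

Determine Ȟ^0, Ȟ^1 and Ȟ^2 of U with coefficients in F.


Ȟ^0 = 0; Ȟ^1 = Z ⊕ Z/2; Ȟ^2 = 0

nerve of the cover:
  A12={g} A13={e} A14={f} A15={d} A23={c} A45={b}
C dims 5,6; δ0: rk 5, SNF 1^4·2
Ȟ^0 = (5 − 5) − 0 = 0, so Ȟ^0 ≅ 0
Ȟ^1 = (6 − 0) − 5 = 1 plus torsion [2], so Ȟ^1 ≅ Z ⊕ Z/2
Ȟ^2 = (0 − 0) − 0 = 0, so Ȟ^2 ≅ 0


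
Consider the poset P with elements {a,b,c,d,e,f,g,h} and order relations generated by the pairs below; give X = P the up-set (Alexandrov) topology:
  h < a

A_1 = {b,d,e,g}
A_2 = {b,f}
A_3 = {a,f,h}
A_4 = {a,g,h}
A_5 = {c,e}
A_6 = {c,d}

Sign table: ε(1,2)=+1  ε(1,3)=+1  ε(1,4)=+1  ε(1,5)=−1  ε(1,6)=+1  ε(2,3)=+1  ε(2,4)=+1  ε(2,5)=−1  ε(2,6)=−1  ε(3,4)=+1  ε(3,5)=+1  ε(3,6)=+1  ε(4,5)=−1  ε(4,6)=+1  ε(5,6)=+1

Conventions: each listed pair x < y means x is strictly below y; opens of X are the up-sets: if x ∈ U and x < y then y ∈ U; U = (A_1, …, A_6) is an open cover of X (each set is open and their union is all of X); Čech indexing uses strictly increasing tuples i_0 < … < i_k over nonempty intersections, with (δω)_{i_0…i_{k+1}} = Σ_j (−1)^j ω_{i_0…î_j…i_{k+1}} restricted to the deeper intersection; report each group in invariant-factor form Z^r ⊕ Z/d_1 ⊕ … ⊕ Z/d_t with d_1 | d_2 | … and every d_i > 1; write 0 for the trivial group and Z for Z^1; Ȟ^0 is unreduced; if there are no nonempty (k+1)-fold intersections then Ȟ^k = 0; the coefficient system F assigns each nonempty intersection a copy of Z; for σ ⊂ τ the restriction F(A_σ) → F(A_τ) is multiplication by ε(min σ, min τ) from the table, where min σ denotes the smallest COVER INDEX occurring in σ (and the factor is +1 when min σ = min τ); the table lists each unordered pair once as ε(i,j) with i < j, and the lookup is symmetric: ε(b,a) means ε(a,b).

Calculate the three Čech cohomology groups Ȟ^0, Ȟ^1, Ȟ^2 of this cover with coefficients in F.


nerve of the cover:
  A12={b} A14={g} A15={e} A16={d} A23={f} A34={a,h} A56={c}
C dims 6,7; δ0: rk 6, SNF 1^5·2
Ȟ^0 = (6 − 6) − 0 = 0, so Ȟ^0 ≅ 0
Ȟ^1 = (7 − 0) − 6 = 1 plus torsion [2], so Ȟ^1 ≅ Z ⊕ Z/2
Ȟ^2 = (0 − 0) − 0 = 0, so Ȟ^2 ≅ 0

Ȟ^0 ≅ 0; Ȟ^1 ≅ Z ⊕ Z/2; Ȟ^2 ≅ 0


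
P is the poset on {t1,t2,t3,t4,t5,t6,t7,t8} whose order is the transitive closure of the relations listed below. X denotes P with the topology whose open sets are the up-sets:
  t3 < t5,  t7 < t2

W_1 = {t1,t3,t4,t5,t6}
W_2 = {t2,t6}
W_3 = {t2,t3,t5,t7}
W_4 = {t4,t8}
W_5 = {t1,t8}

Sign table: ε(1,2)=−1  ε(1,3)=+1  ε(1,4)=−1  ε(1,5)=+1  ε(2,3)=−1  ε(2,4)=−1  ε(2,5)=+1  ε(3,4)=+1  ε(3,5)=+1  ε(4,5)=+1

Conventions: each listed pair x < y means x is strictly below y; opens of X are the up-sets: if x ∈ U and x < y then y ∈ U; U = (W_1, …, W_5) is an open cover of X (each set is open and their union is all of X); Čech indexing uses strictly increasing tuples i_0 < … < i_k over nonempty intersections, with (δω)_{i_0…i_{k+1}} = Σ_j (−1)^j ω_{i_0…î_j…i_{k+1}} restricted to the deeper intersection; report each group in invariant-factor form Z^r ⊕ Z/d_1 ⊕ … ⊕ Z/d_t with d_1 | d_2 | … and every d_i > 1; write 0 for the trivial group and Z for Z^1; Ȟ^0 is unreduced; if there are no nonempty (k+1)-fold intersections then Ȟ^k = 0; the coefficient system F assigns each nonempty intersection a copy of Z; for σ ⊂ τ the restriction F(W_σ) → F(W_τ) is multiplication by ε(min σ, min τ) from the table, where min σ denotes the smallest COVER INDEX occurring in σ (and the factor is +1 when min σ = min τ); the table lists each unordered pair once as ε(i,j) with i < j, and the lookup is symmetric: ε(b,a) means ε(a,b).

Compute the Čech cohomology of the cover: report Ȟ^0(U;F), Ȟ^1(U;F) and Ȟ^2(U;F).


nerve of the cover:
  W12={t6} W13={t3,t5} W14={t4} W15={t1} W23={t2} W45={t8}
C dims 5,6; δ0: rk 5, SNF 1^4·2
Ȟ^0 = (5 − 5) − 0 = 0, so Ȟ^0 ≅ 0
Ȟ^1 = (6 − 0) − 5 = 1 plus torsion [2], so Ȟ^1 ≅ Z ⊕ Z/2
Ȟ^2 = (0 − 0) − 0 = 0, so Ȟ^2 ≅ 0

Ȟ^0 ≅ 0, Ȟ^1 ≅ Z ⊕ Z/2 and Ȟ^2 ≅ 0


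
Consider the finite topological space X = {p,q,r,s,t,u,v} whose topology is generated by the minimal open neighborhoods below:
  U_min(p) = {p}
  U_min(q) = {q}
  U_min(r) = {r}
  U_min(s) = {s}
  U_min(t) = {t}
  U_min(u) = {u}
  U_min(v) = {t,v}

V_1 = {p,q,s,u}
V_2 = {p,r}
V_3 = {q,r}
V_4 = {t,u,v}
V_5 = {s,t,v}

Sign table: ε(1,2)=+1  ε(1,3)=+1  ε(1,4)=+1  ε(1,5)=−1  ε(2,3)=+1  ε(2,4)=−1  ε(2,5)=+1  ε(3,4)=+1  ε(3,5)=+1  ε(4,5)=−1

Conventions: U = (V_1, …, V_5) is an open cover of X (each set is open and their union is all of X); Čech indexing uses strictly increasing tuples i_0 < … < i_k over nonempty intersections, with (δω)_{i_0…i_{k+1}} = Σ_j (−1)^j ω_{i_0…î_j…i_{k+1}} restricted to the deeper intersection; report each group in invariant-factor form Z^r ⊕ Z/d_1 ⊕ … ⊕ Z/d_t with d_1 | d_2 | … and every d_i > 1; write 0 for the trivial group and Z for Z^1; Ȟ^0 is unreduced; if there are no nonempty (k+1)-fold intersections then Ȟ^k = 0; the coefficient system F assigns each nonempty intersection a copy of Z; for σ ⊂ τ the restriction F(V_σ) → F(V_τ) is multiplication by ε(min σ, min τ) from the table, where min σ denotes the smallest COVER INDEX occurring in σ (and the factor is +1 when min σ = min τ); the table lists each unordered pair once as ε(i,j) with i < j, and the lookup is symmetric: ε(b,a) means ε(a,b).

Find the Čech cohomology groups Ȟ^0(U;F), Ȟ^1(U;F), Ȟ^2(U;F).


cover nerve:
  V12={p} V13={q} V14={u} V15={s} V23={r} V45={t,v}
C dims 5,6; δ0: rk 4, SNF 1^4
Ȟ^0: (5−4)−0=1 ⇒ Z
Ȟ^1: (6−0)−4=2 ⇒ Z^2
Ȟ^2: (0−0)−0=0 ⇒ 0

Ȟ^0 = Z; Ȟ^1 = Z^2; Ȟ^2 = 0


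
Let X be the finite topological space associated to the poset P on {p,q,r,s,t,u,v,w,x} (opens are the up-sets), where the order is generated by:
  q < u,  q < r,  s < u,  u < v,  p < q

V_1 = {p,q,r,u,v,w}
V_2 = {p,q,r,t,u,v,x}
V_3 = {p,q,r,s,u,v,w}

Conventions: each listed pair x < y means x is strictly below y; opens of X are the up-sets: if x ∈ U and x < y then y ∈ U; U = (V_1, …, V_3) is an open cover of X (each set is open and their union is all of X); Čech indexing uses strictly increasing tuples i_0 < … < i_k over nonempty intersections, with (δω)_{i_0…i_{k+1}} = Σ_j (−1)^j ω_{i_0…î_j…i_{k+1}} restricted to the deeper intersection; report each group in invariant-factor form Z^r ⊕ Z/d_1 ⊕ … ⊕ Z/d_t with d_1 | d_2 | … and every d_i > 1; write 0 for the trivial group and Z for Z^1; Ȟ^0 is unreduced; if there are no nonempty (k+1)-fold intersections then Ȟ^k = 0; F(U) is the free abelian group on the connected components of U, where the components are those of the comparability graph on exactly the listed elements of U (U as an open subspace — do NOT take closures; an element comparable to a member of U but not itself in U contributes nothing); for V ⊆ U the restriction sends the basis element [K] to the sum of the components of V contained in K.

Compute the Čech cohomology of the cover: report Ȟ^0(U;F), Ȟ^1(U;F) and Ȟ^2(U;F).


Ȟ^0 = Z^4, Ȟ^1 = 0, Ȟ^2 = 0

nonempty overlaps:
  V12={p,q,r,u,v} V13={p,q,r,u,v,w} V23={p,q,r,u,v}
  V123={p,q,r,u,v}
components per intersection:
  V1: {p,q,r,u,v} {w}
  V2: {p,q,r,u,v} {t} {x}
  V3: {p,q,r,s,u,v} {w}
  V12: {p,q,r,u,v}
  V13: {p,q,r,u,v} {w}
  V23: {p,q,r,u,v}
  V123: {p,q,r,u,v}
C dims 7,4,1; δ0: rk 3, SNF 1^3; δ1: rk 1, SNF 1^1
degree 0: 7−3−0 = 4 → Ȟ^0 ≅ Z^4
degree 1: 4−1−3 = 0 → Ȟ^1 ≅ 0
degree 2: 1−0−1 = 0 → Ȟ^2 ≅ 0


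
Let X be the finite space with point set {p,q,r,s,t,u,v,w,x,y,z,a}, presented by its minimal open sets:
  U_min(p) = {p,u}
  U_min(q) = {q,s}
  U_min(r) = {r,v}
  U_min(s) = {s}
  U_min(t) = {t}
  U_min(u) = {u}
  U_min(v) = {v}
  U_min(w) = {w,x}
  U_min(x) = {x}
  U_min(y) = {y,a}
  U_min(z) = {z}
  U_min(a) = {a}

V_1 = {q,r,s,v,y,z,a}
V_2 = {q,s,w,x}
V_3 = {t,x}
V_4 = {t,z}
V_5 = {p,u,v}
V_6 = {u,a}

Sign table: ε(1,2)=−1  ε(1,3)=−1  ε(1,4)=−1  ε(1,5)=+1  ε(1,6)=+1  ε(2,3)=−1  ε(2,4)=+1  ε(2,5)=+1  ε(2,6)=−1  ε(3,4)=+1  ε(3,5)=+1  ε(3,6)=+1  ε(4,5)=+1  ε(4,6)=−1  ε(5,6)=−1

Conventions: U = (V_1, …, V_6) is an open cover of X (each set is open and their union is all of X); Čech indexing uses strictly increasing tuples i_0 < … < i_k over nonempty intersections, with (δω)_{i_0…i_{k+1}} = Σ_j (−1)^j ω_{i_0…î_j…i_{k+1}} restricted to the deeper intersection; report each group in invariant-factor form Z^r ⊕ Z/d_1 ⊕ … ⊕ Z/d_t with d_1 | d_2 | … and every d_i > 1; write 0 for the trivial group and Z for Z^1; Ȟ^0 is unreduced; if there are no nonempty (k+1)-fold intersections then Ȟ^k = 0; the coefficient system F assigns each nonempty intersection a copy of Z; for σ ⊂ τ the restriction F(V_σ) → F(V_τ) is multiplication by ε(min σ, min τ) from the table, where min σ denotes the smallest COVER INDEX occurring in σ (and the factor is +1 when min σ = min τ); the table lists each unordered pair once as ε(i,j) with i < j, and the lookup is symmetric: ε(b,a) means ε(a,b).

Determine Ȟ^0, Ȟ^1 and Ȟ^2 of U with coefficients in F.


nonempty intersections:
  V12={q,s} V14={z} V15={v} V16={a} V23={x} V34={t} V56={u}
C dims 6,7; δ0: rk 6, SNF 1^5·2
Ȟ^0: (6−6)−0=0 ⇒ 0
Ȟ^1: (7−0)−6=1 plus torsion [2] ⇒ Z ⊕ Z/2
Ȟ^2: (0−0)−0=0 ⇒ 0

Ȟ^0(U;F) ≅ 0; Ȟ^1(U;F) ≅ Z ⊕ Z/2; Ȟ^2(U;F) ≅ 0


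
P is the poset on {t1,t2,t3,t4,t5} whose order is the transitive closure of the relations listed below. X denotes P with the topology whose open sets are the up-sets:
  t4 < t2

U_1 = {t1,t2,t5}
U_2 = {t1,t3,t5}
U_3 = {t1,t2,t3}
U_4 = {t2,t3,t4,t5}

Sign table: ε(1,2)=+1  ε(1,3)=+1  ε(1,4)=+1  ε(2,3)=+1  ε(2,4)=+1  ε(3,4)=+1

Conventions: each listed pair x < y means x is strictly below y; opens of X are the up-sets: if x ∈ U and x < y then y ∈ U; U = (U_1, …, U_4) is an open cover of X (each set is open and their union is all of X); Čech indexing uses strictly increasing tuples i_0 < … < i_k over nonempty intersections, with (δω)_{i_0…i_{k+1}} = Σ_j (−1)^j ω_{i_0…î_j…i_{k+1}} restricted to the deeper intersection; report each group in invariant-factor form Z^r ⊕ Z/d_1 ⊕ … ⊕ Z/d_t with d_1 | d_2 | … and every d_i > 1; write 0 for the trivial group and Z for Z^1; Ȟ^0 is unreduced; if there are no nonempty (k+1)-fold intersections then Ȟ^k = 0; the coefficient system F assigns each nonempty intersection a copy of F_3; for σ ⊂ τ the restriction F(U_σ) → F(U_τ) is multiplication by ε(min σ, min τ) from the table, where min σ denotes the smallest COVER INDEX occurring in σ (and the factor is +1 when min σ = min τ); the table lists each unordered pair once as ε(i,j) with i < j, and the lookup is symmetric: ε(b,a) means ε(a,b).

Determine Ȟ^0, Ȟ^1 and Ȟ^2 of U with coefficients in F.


intersection data:
  U12={t1,t5} U13={t1,t2} U14={t2,t5} U23={t1,t3} U24={t3,t5} U34={t2,t3}
  U123={t1} U124={t5} U134={t2} U234={t3}
C dims 4,6,4; δ0: rk_F3 3; δ1: rk_F3 3
Ȟ^0 = (4 − 3) − 0 = 1, so Ȟ^0 ≅ Z/3
Ȟ^1 = (6 − 3) − 3 = 0, so Ȟ^1 ≅ 0
Ȟ^2 = (4 − 0) − 3 = 1, so Ȟ^2 ≅ Z/3

Ȟ^0(U;F) ≅ Z/3, Ȟ^1(U;F) ≅ 0, Ȟ^2(U;F) ≅ Z/3


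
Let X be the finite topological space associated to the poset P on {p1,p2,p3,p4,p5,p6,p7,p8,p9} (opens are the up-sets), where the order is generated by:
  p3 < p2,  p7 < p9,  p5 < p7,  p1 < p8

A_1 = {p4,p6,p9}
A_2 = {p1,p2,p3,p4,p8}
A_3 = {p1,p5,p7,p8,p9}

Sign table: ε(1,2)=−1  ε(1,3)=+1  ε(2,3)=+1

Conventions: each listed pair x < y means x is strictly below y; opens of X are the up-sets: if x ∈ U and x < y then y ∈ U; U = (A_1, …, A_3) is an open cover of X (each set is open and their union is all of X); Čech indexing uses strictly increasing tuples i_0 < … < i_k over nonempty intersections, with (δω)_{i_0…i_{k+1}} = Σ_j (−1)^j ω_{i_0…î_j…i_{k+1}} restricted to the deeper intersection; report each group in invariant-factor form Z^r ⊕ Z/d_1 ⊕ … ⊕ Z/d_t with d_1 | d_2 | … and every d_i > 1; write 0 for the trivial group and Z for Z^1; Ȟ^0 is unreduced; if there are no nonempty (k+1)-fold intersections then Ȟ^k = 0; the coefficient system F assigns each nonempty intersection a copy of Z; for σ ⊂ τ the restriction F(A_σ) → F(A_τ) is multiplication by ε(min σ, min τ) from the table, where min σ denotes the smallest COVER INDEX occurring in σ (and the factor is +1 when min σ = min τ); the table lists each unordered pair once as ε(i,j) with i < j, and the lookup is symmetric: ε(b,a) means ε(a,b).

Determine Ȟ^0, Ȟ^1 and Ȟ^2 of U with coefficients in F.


Ȟ^0 ≅ 0; Ȟ^1 ≅ Z/2; Ȟ^2 ≅ 0

nerve of the cover:
  A12={p4} A13={p9} A23={p1,p8}
C dims 3,3; δ0: rk 3, SNF 1^2·2
Ȟ^0 = (3 − 3) − 0 = 0, so Ȟ^0 ≅ 0
Ȟ^1 = (3 − 0) − 3 = 0 plus torsion [2], so Ȟ^1 ≅ Z/2
Ȟ^2 = (0 − 0) − 0 = 0, so Ȟ^2 ≅ 0


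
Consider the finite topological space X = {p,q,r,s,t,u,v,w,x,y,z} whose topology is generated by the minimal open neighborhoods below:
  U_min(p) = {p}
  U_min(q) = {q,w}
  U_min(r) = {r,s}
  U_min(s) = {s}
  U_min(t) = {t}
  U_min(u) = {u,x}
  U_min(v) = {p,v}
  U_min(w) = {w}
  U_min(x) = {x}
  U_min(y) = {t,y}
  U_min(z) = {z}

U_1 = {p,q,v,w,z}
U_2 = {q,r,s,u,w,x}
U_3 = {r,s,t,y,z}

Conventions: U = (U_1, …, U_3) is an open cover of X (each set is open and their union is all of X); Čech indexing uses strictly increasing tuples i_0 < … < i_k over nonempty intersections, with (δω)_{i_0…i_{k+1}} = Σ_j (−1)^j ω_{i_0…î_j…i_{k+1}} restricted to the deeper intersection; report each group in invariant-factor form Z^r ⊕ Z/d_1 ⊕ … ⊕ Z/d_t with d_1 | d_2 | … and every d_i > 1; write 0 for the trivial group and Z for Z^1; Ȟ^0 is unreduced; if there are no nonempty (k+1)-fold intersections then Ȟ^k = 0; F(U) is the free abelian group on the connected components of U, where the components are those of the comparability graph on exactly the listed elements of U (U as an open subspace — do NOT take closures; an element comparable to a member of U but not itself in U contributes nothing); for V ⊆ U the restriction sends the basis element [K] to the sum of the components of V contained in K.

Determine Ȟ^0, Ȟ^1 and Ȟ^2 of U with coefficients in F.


Ȟ^0 ≅ Z^6, Ȟ^1 ≅ 0, Ȟ^2 ≅ 0

nerve of the cover:
  U12={q,w} U13={z} U23={r,s}
components per intersection:
  U1: {p,v} {q,w} {z}
  U2: {q,w} {r,s} {u,x}
  U3: {r,s} {t,y} {z}
  U12: {q,w}
  U13: {z}
  U23: {r,s}
C dims 9,3; δ0: rk 3, SNF 1^3
Ȟ^0 = (9 − 3) − 0 = 6, so Ȟ^0 ≅ Z^6
Ȟ^1 = (3 − 0) − 3 = 0, so Ȟ^1 ≅ 0
Ȟ^2 = (0 − 0) − 0 = 0, so Ȟ^2 ≅ 0


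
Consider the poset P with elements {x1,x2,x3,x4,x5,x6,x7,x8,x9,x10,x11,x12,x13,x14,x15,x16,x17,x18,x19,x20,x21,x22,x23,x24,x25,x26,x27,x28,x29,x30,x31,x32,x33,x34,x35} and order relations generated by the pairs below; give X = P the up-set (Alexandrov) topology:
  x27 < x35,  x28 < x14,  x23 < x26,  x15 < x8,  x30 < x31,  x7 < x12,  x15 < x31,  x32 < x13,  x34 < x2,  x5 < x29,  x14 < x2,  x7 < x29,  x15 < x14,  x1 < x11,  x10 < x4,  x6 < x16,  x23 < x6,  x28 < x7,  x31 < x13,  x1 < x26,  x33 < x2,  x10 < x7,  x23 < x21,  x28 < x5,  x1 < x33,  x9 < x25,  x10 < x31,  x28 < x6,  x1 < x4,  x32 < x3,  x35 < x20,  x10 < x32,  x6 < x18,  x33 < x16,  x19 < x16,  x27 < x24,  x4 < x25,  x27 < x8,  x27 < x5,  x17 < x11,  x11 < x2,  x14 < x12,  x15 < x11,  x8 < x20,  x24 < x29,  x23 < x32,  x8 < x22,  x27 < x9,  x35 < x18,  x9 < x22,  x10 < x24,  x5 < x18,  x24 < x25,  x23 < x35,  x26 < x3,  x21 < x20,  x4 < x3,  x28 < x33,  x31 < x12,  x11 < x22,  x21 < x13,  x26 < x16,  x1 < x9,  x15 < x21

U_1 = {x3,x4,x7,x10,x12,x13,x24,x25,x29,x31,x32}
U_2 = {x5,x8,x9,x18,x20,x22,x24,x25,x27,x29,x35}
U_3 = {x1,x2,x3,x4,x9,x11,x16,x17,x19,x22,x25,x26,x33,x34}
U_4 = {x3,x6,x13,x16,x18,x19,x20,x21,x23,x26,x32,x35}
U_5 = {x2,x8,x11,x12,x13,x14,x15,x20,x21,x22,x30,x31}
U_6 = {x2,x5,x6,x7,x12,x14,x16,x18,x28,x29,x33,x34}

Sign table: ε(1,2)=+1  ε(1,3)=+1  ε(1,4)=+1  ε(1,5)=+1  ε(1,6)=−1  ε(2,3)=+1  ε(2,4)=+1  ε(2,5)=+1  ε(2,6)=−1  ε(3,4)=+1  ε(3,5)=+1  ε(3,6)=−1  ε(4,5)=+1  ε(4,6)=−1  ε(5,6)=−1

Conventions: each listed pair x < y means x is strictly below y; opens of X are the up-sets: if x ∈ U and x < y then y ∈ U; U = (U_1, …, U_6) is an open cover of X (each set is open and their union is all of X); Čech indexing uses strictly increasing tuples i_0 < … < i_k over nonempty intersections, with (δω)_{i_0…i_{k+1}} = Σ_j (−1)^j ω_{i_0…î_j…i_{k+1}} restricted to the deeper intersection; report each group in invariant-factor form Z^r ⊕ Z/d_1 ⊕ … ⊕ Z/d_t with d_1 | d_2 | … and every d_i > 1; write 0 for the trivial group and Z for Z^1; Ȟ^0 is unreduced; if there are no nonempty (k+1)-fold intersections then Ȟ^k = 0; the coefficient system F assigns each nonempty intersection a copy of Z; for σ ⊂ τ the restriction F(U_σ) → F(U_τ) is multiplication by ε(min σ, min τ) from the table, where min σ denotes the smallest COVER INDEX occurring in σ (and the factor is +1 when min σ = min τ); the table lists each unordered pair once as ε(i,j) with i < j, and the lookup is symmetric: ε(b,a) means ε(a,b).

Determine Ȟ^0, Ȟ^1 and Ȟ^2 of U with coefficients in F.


cover nerve:
  U12={x24,x25,x29} U13={x3,x4,x25} U14={x3,x13,x32} U15={x12,x13,x31} U16={x7,x12,x29} U23={x9,x22,x25} U24={x18,x20,x35} U25={x8,x20,x22} U26={x5,x18,x29} U34={x3,x16,x19,x26} U35={x2,x11,x22} U36={x2,x16,x33,x34} U45={x13,x20,x21} U46={x6,x16,x18} U56={x2,x12,x14}
  U123={x25} U126={x29} U134={x3} U145={x13} U156={x12} U235={x22} U245={x20} U246={x18} U346={x16} U356={x2}
C dims 6,15,10; δ0: rk 5, SNF 1^5; δ1: rk 10, SNF 1^9·2
Ȟ^0: (6−5)−0=1 ⇒ Z
Ȟ^1: (15−10)−5=0 ⇒ 0
Ȟ^2: (10−0)−10=0 plus torsion [2] ⇒ Z/2

Ȟ^0 ≅ Z; Ȟ^1 ≅ 0; Ȟ^2 ≅ Z/2


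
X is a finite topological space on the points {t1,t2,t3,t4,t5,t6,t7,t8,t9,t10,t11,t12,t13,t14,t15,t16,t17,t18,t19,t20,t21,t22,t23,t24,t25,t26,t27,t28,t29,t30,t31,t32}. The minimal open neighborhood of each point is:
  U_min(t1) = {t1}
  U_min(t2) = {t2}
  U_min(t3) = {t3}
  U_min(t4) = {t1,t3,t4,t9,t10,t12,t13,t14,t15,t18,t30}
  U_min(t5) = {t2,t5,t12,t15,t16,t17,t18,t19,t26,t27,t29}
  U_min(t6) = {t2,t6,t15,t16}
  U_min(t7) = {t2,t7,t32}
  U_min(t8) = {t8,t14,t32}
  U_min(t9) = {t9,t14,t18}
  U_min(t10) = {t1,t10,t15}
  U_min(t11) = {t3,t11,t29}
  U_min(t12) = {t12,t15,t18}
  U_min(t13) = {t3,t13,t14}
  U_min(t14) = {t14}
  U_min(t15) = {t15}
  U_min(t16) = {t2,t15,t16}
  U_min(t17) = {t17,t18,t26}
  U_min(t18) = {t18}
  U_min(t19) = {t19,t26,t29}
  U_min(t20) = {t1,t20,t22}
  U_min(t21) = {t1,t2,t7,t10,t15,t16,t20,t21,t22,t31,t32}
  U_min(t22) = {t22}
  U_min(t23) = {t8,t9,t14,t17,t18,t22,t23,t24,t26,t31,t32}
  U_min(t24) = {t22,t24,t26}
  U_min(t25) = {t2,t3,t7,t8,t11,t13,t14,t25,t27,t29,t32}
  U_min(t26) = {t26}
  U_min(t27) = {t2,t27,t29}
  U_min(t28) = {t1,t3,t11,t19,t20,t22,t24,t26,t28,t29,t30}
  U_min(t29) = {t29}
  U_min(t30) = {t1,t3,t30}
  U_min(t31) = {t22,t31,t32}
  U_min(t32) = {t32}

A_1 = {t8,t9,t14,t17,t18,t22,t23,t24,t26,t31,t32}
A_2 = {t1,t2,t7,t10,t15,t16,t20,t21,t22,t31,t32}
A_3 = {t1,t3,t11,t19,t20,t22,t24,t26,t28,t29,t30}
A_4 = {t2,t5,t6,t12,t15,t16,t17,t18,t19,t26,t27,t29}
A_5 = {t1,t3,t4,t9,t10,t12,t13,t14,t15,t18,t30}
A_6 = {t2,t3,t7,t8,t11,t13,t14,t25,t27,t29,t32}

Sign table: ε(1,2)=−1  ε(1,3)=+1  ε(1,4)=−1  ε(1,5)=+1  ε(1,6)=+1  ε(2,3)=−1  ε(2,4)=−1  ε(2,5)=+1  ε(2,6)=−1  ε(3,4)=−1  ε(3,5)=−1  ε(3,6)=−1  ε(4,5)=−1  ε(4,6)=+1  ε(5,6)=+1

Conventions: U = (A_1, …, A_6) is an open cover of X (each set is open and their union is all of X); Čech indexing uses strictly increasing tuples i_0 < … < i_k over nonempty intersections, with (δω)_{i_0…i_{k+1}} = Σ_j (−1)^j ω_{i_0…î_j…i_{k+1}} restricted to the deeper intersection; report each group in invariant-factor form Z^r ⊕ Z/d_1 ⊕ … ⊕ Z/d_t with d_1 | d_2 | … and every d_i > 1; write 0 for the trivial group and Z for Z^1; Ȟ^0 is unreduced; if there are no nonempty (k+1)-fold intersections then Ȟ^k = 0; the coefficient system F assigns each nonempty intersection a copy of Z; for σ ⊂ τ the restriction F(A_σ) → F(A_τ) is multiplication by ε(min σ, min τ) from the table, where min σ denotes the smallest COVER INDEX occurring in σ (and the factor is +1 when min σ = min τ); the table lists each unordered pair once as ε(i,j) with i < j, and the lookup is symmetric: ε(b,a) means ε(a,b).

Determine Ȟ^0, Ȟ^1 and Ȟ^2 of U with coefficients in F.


Ȟ^0(U;F) ≅ 0, Ȟ^1(U;F) ≅ Z/2, Ȟ^2(U;F) ≅ Z

nonempty intersections:
  A12={t22,t31,t32} A13={t22,t24,t26} A14={t17,t18,t26} A15={t9,t14,t18} A16={t8,t14,t32} A23={t1,t20,t22} A24={t2,t15,t16} A25={t1,t10,t15} A26={t2,t7,t32} A34={t19,t26,t29} A35={t1,t3,t30} A36={t3,t11,t29} A45={t12,t15,t18} A46={t2,t27,t29} A56={t3,t13,t14}
  A123={t22} A126={t32} A134={t26} A145={t18} A156={t14} A235={t1} A245={t15} A246={t2} A346={t29} A356={t3}
C dims 6,15,10; δ0: rk 6, SNF 1^5·2; δ1: rk 9, SNF 1^9
Ȟ^0: (6−6)−0=0 ⇒ 0
Ȟ^1: (15−9)−6=0 plus torsion [2] ⇒ Z/2
Ȟ^2: (10−0)−9=1 ⇒ Z


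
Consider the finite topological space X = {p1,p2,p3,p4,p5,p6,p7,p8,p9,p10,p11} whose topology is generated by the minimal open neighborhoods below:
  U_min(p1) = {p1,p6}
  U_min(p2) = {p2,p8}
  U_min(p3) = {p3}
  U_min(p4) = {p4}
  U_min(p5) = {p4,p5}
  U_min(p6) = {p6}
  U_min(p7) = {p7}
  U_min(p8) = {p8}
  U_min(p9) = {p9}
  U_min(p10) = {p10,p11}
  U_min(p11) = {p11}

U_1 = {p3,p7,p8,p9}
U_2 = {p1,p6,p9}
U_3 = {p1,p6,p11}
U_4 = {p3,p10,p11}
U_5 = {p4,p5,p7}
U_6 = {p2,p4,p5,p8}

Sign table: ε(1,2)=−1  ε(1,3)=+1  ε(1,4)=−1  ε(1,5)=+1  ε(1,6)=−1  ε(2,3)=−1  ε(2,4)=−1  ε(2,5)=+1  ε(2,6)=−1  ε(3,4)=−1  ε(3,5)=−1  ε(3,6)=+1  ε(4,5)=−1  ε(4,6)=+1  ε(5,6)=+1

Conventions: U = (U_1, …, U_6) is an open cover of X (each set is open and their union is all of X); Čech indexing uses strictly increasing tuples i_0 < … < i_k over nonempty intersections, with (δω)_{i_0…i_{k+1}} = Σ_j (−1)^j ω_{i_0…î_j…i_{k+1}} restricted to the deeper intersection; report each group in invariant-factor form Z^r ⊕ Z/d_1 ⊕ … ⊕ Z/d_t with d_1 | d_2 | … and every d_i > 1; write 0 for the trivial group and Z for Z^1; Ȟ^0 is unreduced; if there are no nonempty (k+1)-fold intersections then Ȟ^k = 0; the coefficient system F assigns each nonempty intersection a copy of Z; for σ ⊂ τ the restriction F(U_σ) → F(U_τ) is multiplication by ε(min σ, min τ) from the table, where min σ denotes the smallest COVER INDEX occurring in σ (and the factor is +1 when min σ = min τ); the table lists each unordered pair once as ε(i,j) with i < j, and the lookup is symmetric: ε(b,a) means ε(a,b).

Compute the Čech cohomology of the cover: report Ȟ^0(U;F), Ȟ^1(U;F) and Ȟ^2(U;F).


nonempty overlaps:
  U12={p9} U14={p3} U15={p7} U16={p8} U23={p1,p6} U34={p11} U56={p4,p5}
C dims 6,7; δ0: rk 6, SNF 1^5·2
degree 0: 6−6−0 = 0 → Ȟ^0 ≅ 0
degree 1: 7−0−6 = 1 plus torsion [2] → Ȟ^1 ≅ Z ⊕ Z/2
degree 2: 0−0−0 = 0 → Ȟ^2 ≅ 0

Ȟ^0 = 0,  Ȟ^1 = Z ⊕ Z/2,  Ȟ^2 = 0


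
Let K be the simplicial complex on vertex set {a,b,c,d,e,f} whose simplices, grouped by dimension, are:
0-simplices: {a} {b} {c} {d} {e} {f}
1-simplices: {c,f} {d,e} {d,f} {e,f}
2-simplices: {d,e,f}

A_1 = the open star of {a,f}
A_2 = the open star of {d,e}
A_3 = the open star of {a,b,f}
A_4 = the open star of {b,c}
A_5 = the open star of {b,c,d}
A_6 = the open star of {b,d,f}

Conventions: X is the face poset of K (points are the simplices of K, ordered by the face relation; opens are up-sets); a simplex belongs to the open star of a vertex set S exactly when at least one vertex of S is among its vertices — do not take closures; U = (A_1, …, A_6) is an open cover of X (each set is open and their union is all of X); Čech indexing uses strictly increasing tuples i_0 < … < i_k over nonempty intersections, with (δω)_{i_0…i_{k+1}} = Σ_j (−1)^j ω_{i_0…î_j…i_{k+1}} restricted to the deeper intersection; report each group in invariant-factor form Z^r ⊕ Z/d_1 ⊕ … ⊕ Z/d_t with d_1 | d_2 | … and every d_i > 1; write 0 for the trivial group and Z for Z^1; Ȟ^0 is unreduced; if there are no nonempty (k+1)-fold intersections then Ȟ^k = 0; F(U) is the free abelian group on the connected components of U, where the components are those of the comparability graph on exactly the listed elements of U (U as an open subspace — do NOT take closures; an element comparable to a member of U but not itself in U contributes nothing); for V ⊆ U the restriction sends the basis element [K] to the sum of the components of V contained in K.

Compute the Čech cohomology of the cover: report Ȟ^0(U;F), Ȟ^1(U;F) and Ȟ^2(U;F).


Ȟ^0 = Z^3, Ȟ^1 = 0 and Ȟ^2 = 0

nonempty overlaps:
  A1={{a},{f},{c,f},{d,f},{e,f},{d,e,f}} A2={{d},{e},{d,e},{d,f},{e,f},{d,e,f}} A3={{a},{b},{f},{c,f},{d,f},{e,f},{d,e,f}} A4={{b},{c},{c,f}} A5={{b},{c},{d},{c,f},{d,e},{d,f},{d,e,f}} A6={{b},{d},{f},{c,f},{d,e},{d,f},{e,f},{d,e,f}}
  A12={{d,f},{e,f},{d,e,f}} A13={{a},{f},{c,f},{d,f},{e,f},{d,e,f}} A14={{c,f}} A15={{c,f},{d,f},{d,e,f}} A16={{f},{c,f},{d,f},{e,f},{d,e,f}} A23={{d,f},{e,f},{d,e,f}} A25={{d},{d,e},{d,f},{d,e,f}} A26={{d},{d,e},{d,f},{e,f},{d,e,f}} A34={{b},{c,f}} A35={{b},{c,f},{d,f},{d,e,f}} A36={{b},{f},{c,f},{d,f},{e,f},{d,e,f}} A45={{b},{c},{c,f}} A46={{b},{c,f}} A56={{b},{d},{c,f},{d,e},{d,f},{d,e,f}}
  A123={{d,f},{e,f},{d,e,f}} A125={{d,f},{d,e,f}} A126={{d,f},{e,f},{d,e,f}} A134={{c,f}} A135={{c,f},{d,f},{d,e,f}} A136={{f},{c,f},{d,f},{e,f},{d,e,f}} A145={{c,f}} A146={{c,f}} A156={{c,f},{d,f},{d,e,f}} A235={{d,f},{d,e,f}} A236={{d,f},{e,f},{d,e,f}} A256={{d},{d,e},{d,f},{d,e,f}} A345={{b},{c,f}} A346={{b},{c,f}} A356={{b},{c,f},{d,f},{d,e,f}} A456={{b},{c,f}}
  A1235={{d,f},{d,e,f}} A1236={{d,f},{e,f},{d,e,f}} A1256={{d,f},{d,e,f}} A1345={{c,f}} A1346={{c,f}} A1356={{c,f},{d,f},{d,e,f}} A1456={{c,f}} A2356={{d,f},{d,e,f}} A3456={{b},{c,f}}
  A12356={{d,f},{d,e,f}} A13456={{c,f}}
components per intersection:
  A1: {{a}} {{f},{c,f},{d,f},{e,f},{d,e,f}}
  A2: {{d},{e},{d,e},{d,f},{e,f},{d,e,f}}
  A3: {{a}} {{b}} {{f},{c,f},{d,f},{e,f},{d,e,f}}
  A4: {{b}} {{c},{c,f}}
  A5: {{b}} {{c},{c,f}} {{d},{d,e},{d,f},{d,e,f}}
  A6: {{b}} {{d},{f},{c,f},{d,e},{d,f},{e,f},{d,e,f}}
  A12: {{d,f},{e,f},{d,e,f}}
  A13: {{a}} {{f},{c,f},{d,f},{e,f},{d,e,f}}
  A14: {{c,f}}
  A15: {{c,f}} {{d,f},{d,e,f}}
  A16: {{f},{c,f},{d,f},{e,f},{d,e,f}}
  A23: {{d,f},{e,f},{d,e,f}}
  A25: {{d},{d,e},{d,f},{d,e,f}}
  A26: {{d},{d,e},{d,f},{e,f},{d,e,f}}
  A34: {{b}} {{c,f}}
  A35: {{b}} {{c,f}} {{d,f},{d,e,f}}
  A36: {{b}} {{f},{c,f},{d,f},{e,f},{d,e,f}}
  A45: {{b}} {{c},{c,f}}
  A46: {{b}} {{c,f}}
  A56: {{b}} {{d},{d,e},{d,f},{d,e,f}} {{c,f}}
  A123: {{d,f},{e,f},{d,e,f}}
  A125: {{d,f},{d,e,f}}
  A126: {{d,f},{e,f},{d,e,f}}
  A134: {{c,f}}
  A135: {{c,f}} {{d,f},{d,e,f}}
  A136: {{f},{c,f},{d,f},{e,f},{d,e,f}}
  A145: {{c,f}}
  A146: {{c,f}}
  A156: {{c,f}} {{d,f},{d,e,f}}
  A235: {{d,f},{d,e,f}}
  A236: {{d,f},{e,f},{d,e,f}}
  A256: {{d},{d,e},{d,f},{d,e,f}}
  A345: {{b}} {{c,f}}
  A346: {{b}} {{c,f}}
  A356: {{b}} {{c,f}} {{d,f},{d,e,f}}
  A456: {{b}} {{c,f}}
  A1235: {{d,f},{d,e,f}}
  A1236: {{d,f},{e,f},{d,e,f}}
  A1256: {{d,f},{d,e,f}}
  A1345: {{c,f}}
  A1346: {{c,f}}
  A1356: {{c,f}} {{d,f},{d,e,f}}
  A1456: {{c,f}}
  A2356: {{d,f},{d,e,f}}
  A3456: {{b}} {{c,f}}
  A12356: {{d,f},{d,e,f}}
  A13456: {{c,f}}
C dims 13,24,23,11; δ0: rk 10, SNF 1^10; δ1: rk 14, SNF 1^14; δ2: rk 9, SNF 1^9
degree 0: 13−10−0 = 3 → Ȟ^0 ≅ Z^3
degree 1: 24−14−10 = 0 → Ȟ^1 ≅ 0
degree 2: 23−9−14 = 0 → Ȟ^2 ≅ 0
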